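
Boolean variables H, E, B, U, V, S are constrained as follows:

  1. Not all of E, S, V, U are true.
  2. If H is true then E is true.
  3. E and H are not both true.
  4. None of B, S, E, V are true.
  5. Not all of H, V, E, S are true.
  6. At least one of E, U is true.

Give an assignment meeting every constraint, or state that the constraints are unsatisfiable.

H: False; E: False; B: False; U: True; V: False; S: False

  (1) {E, S, V, U}: 1/4 true — not all ✓
  (2) H=F ⇒ E: vacuous ✓
  (3) E=F, H=F — not both ✓
  (4) {B, S, E, V}: 0 true — none ✓
  (5) {H, V, E, S}: 0/4 true — not all ✓
  (6) {E, U}: 1 true — at least one ✓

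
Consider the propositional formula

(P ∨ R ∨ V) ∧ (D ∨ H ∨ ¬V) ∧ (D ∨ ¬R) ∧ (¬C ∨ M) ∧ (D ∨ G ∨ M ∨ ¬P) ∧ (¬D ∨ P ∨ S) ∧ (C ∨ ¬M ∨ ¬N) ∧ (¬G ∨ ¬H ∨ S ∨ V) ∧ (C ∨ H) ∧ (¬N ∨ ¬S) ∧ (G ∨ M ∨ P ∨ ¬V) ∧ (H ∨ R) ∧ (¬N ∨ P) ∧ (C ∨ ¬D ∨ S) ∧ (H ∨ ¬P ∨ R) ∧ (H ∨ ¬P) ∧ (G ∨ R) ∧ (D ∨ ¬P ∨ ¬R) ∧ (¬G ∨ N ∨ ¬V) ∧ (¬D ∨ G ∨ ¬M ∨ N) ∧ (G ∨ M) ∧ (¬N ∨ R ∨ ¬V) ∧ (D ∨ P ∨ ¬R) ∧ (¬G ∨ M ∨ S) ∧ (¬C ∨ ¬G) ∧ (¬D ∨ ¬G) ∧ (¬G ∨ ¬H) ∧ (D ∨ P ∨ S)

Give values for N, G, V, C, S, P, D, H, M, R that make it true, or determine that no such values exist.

Set N = True.
  then (¬N ∨ ¬S) forces S = False.
  then (¬N ∨ P) forces P = True.
  then (H ∨ ¬P) forces H = True.
  then (¬G ∨ ¬H) forces G = False.
  then (G ∨ R) forces R = True.
  then (D ∨ ¬P ∨ ¬R) forces D = True.
  then (G ∨ M) forces M = True.
  then (C ∨ ¬M ∨ ¬N) forces C = True.
Set V = False.
All clauses satisfied.

N = True, G = False, V = False, C = True, S = False, P = True, D = True, H = True, M = True, R = True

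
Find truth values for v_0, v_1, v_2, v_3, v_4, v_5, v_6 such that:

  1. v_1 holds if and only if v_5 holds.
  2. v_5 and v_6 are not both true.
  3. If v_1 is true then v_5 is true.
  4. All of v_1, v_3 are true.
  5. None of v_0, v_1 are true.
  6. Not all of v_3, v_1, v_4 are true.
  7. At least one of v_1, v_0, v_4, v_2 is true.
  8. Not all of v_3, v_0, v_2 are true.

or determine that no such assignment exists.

Case v_1 = True:
  Constraint (5) is violated (v_1=T) — contradiction.
Case v_1 = False:
  Constraint (4) is violated (v_1=F) — contradiction.
Both cases fail — unsatisfiable.

Unsatisfiable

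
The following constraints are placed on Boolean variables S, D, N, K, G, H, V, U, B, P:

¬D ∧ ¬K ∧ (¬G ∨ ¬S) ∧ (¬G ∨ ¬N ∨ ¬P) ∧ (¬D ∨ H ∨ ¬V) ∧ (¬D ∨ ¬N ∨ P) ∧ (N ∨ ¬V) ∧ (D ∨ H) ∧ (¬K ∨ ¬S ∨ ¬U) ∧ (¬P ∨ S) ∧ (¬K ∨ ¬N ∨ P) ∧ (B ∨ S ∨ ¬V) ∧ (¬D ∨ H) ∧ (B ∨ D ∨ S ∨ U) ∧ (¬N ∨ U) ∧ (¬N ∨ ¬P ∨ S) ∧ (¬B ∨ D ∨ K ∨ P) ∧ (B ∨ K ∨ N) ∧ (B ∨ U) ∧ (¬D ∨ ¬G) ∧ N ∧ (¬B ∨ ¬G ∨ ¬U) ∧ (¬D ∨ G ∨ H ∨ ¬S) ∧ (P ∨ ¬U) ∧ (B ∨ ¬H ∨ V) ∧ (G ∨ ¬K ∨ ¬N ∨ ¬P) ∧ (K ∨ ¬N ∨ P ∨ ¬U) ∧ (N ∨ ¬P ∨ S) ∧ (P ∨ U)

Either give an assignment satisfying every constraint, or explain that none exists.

S=T, D=F, N=T, K=F, G=F, H=T, V=T, U=T, B=T, P=T

Unit clause (¬D) forces D = False.
Unit clause (¬K) forces K = False.
In (D ∨ H) only H is left, so H = True.
Unit clause (N) forces N = True.
In (¬N ∨ U) only U is left, so U = True.
In (P ∨ ¬U) only P is left, so P = True.
In (¬G ∨ ¬N ∨ ¬P) only ¬G is left, so G = False.
In (¬P ∨ S) only S is left, so S = True.
Set V = True.
Set B = True.
All clauses satisfied.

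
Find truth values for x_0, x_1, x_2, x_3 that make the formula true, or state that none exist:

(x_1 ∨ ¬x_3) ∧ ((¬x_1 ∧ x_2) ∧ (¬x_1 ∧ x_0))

x_0: True, x_1: False, x_2: True, x_3: False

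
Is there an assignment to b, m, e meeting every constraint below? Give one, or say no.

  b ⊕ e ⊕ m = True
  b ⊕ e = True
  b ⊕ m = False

b = False; m = False; e = True

b ⊕ e ⊕ m = F ⊕ T ⊕ F = True ✓
b ⊕ e = F ⊕ T = True ✓
b ⊕ m = F ⊕ F = False ✓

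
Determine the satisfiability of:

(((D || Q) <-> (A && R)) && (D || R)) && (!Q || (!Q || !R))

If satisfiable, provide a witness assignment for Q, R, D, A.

Q: False; R: True; D: False; A: False

  ((D || Q) <-> (A && R)) && (D || R) = True
    (D || Q) <-> (A && R) = True
      D || Q = False
      A && R = False
    D || R = True
  !Q || (!Q || !R) = True
    !Q = True
    !Q || !R = True
      !Q = True
      !R = False
Both conjuncts True, so the formula holds.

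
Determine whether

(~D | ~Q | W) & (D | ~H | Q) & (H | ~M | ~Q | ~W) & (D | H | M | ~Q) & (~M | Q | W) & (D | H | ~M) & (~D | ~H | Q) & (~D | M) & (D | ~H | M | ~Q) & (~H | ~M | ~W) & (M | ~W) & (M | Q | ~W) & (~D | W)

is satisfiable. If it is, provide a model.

Q = False; H = False; D = False; W = False; M = False

Set Q = False.
Try H = True:
  (D | ~H | Q) forces D = True.
  clause (~D | ~H | Q) is falsified — backtrack.
So H = False.
Set D = False.
  then (D | H | ~M) forces M = False.
  then (M | ~W) forces W = False.
All clauses satisfied.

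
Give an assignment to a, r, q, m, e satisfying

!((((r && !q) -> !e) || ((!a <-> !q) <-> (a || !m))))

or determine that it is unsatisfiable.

a=F, r=T, q=F, m=T, e=T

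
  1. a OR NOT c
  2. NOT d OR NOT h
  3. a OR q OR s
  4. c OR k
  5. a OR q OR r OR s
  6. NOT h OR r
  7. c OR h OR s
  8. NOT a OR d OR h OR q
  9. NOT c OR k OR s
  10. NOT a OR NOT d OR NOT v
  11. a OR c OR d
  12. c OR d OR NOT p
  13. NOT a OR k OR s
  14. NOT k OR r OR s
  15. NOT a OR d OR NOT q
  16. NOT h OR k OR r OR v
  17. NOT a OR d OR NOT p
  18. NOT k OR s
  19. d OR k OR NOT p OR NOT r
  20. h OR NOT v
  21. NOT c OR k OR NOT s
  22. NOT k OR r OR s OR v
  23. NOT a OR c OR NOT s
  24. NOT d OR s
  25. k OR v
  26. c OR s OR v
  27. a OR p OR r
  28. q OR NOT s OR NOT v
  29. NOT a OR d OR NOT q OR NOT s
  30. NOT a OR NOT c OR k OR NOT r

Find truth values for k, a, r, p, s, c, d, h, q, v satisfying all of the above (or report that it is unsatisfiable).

k = True; a = True; r = False; p = False; s = True; c = True; d = True; h = False; q = False; v = False

Set k = True.
  then (NOT k OR s) forces s = True.
Set a = True.
  then (NOT a OR c OR NOT s) forces c = True.
Set r = False.
  then (NOT h OR r) forces h = False.
  then (h OR NOT v) forces v = False.
Set p = False.
Try d = False:
  (NOT a OR d OR h OR q) forces q = True.
  clause (NOT a OR d OR NOT q) is falsified — backtrack.
So d = True.
Set q = False.
All clauses satisfied.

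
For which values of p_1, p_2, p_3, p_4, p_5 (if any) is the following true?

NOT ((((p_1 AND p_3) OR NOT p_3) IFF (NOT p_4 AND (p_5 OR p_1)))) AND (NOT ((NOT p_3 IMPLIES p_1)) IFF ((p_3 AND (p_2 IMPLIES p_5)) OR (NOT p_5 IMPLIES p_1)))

p_1: False; p_2: True; p_3: False; p_4: True; p_5: True

  NOT ((((p_1 AND p_3) OR NOT p_3) IFF (NOT p_4 AND (p_5 OR p_1)))) = True
    ((p_1 AND p_3) OR NOT p_3) IFF (NOT p_4 AND (p_5 OR p_1)) = False
      (p_1 AND p_3) OR NOT p_3 = True
        p_1 AND p_3 = False
        NOT p_3 = True
      NOT p_4 AND (p_5 OR p_1) = False
        NOT p_4 = False
        p_5 OR p_1 = True
  NOT ((NOT p_3 IMPLIES p_1)) IFF ((p_3 AND (p_2 IMPLIES p_5)) OR (NOT p_5 IMPLIES p_1)) = True
    NOT ((NOT p_3 IMPLIES p_1)) = True
      NOT p_3 IMPLIES p_1 = False
        NOT p_3 = True
    (p_3 AND (p_2 IMPLIES p_5)) OR (NOT p_5 IMPLIES p_1) = True
      p_3 AND (p_2 IMPLIES p_5) = False
        p_2 IMPLIES p_5 = True
      NOT p_5 IMPLIES p_1 = True
        NOT p_5 = False
Both conjuncts True, so the formula holds.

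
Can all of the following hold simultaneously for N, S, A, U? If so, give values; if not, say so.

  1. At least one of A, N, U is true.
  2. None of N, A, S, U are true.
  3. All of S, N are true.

UNSATISFIABLE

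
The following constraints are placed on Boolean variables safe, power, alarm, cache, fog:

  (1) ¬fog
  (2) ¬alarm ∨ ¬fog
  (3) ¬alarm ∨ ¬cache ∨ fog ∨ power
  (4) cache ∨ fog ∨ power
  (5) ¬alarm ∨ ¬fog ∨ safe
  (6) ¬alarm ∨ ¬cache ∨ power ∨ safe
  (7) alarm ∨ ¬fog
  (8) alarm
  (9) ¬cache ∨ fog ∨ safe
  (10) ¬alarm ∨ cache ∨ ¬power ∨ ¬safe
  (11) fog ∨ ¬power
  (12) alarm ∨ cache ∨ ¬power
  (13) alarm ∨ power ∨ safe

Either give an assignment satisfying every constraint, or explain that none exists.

Case alarm = True:
  (¬fog) forces fog = False.
  (fog ∨ ¬power) forces power = False.
  (¬alarm ∨ ¬cache ∨ fog ∨ power) forces cache = False.
  Clause (cache ∨ fog ∨ power) is falsified — contradiction.
Case alarm = False:
  Clause (alarm) is falsified — contradiction.
Both cases fail, so the formula is unsatisfiable.

Unsatisfiable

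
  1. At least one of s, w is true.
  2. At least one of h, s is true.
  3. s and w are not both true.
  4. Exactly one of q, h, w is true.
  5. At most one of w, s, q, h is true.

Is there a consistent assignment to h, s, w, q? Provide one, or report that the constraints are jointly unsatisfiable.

Unsatisfiable — no assignment works.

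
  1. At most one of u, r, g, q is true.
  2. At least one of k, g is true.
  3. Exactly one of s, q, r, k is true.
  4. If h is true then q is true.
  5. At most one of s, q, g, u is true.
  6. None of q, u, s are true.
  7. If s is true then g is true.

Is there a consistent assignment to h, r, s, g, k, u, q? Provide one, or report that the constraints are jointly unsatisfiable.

h = False; r = False; s = False; g = True; k = True; u = False; q = False

  (1) {u, r, g, q}: 1 true — at most one ✓
  (2) {k, g}: 2 true — at least one ✓
  (3) {s, q, r, k}: 1 true — exactly one ✓
  (4) h=F ⇒ q: vacuous ✓
  (5) {s, q, g, u}: 1 true — at most one ✓
  (6) {q, u, s}: 0 true — none ✓
  (7) s=F ⇒ g: vacuous ✓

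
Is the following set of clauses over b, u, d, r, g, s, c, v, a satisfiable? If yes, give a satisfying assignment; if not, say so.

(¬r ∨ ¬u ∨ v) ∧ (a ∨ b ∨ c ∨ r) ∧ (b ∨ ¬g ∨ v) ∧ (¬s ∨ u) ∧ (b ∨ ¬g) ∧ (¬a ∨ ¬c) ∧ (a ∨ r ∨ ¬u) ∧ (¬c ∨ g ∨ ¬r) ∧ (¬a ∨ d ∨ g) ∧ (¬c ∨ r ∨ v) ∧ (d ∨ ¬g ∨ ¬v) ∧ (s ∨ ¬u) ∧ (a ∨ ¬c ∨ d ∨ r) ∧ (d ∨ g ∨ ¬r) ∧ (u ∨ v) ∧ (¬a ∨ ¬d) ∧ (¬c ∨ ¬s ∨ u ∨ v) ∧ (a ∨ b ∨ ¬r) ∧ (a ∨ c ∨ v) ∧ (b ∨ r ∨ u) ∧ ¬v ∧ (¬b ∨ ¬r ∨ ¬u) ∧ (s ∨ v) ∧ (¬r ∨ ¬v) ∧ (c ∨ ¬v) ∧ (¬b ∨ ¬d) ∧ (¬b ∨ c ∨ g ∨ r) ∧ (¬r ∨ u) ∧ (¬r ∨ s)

Unit clause (¬v) forces v = False.
In (s ∨ v) only s is left, so s = True.
In (¬s ∨ u) only u is left, so u = True.
In (¬r ∨ ¬u ∨ v) only ¬r is left, so r = False.
In (a ∨ r ∨ ¬u) only a is left, so a = True.
In (¬c ∨ r ∨ v) only ¬c is left, so c = False.
In (¬a ∨ ¬d) only ¬d is left, so d = False.
In (¬a ∨ d ∨ g) only g is left, so g = True.
In (b ∨ ¬g ∨ v) only b is left, so b = True.
All clauses satisfied.

b=T, u=T, d=F, r=F, g=T, s=T, c=F, v=F, a=T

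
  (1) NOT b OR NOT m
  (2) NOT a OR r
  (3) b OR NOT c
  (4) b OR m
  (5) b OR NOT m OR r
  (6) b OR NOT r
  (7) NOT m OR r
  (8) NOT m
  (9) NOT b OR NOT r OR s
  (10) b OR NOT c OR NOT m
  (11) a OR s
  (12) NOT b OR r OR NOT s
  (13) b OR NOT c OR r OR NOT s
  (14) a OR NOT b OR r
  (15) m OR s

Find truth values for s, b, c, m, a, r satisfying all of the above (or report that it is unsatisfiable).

s = True; b = True; c = False; m = False; a = True; r = True

Unit clause (NOT m) forces m = False.
In (m OR s) only s is left, so s = True.
In (b OR m) only b is left, so b = True.
In (NOT b OR r OR NOT s) only r is left, so r = True.
Set c = False.
Set a = True.
All clauses satisfied.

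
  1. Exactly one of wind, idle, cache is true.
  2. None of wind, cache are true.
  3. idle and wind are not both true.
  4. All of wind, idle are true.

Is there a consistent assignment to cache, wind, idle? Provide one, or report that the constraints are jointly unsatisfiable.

The formula is unsatisfiable.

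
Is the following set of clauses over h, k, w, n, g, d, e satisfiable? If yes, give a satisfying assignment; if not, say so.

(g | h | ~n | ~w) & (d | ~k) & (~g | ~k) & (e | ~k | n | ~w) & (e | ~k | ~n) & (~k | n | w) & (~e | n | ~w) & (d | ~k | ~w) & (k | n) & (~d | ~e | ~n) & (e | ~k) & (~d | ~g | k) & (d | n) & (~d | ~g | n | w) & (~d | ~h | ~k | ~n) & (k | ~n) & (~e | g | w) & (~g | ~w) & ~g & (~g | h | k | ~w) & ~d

The formula is unsatisfiable.

Case k = True:
  (d | ~k) forces d = True.
  Clause (~d) is falsified — contradiction.
Case k = False:
  (k | n) forces n = True.
  Clause (k | ~n) is falsified — contradiction.
Both cases fail, so the formula is unsatisfiable.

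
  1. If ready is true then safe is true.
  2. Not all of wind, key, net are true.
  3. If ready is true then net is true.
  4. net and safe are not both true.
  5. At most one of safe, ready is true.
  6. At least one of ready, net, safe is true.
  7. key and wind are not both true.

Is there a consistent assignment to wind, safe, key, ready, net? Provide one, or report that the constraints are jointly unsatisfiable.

wind = True, safe = False, key = False, ready = False, net = True

  (1) ready=F ⇒ safe: vacuous ✓
  (2) {wind, key, net}: 2/3 true — not all ✓
  (3) ready=F ⇒ net: vacuous ✓
  (4) net=T, safe=F — not both ✓
  (5) {safe, ready}: 0 true — at most one ✓
  (6) {ready, net, safe}: 1 true — at least one ✓
  (7) key=F, wind=T — not both ✓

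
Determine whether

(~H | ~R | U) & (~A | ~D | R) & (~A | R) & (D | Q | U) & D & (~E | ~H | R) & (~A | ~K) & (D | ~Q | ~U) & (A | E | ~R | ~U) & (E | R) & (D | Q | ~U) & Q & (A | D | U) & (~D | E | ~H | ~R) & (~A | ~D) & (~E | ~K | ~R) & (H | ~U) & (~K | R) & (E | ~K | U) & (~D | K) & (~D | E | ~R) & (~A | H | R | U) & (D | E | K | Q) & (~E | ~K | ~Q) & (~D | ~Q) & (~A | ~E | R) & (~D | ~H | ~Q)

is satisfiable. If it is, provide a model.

No satisfying assignment exists.

Case D = True:
  (Q) forces Q = True.
  Clause (~D | ~Q) is falsified — contradiction.
Case D = False:
  Clause (D) is falsified — contradiction.
Both cases fail, so the formula is unsatisfiable.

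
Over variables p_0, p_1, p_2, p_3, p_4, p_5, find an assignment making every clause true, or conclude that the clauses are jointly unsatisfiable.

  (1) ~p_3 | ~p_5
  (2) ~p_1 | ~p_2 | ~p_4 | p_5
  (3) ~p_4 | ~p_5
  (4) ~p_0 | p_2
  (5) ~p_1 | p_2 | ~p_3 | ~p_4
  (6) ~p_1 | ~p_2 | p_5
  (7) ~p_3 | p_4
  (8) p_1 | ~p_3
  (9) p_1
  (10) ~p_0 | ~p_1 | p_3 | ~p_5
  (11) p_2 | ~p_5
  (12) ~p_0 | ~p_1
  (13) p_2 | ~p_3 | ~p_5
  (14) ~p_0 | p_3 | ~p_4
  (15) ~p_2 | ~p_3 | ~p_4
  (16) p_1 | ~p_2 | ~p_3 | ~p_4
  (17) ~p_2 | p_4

Unit clause (p_1) forces p_1 = True.
In (~p_0 | ~p_1) only ~p_0 is left, so p_0 = False.
Try p_2 = True:
  (~p_1 | ~p_2 | p_5) forces p_5 = True.
  (~p_3 | ~p_5) forces p_3 = False.
  (~p_4 | ~p_5) forces p_4 = False.
  clause (~p_2 | p_4) is falsified — backtrack.
So p_2 = False.
  then (p_2 | ~p_5) forces p_5 = False.
Try p_3 = True:
  (~p_1 | p_2 | ~p_3 | ~p_4) forces p_4 = False.
  clause (~p_3 | p_4) is falsified — backtrack.
So p_3 = False.
Set p_4 = False.
All clauses satisfied.

p_0=F, p_1=T, p_2=F, p_3=F, p_4=F, p_5=F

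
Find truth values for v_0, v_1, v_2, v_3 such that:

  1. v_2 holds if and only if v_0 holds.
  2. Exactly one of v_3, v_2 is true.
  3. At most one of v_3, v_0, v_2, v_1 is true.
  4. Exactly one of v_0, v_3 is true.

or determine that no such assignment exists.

v_0=F, v_1=F, v_2=F, v_3=T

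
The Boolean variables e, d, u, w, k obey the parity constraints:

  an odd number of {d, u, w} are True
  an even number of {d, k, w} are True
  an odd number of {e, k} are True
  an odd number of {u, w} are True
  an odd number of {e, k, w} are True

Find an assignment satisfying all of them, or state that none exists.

e = True, d = False, u = True, w = False, k = False

{d, u, w}: 1 true → odd ✓
{d, k, w}: 0 true → even ✓
{e, k}: 1 true → odd ✓
{u, w}: 1 true → odd ✓
{e, k, w}: 1 true → odd ✓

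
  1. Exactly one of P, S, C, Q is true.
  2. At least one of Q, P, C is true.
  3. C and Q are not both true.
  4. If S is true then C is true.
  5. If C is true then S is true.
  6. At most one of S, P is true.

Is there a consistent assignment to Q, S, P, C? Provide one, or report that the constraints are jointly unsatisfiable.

Q = True, S = False, P = False, C = False

  (1) {P, S, C, Q}: 1 true — exactly one ✓
  (2) {Q, P, C}: 1 true — at least one ✓
  (3) C=F, Q=T — not both ✓
  (4) S=F ⇒ C: vacuous ✓
  (5) C=F ⇒ S: vacuous ✓
  (6) {S, P}: 0 true — at most one ✓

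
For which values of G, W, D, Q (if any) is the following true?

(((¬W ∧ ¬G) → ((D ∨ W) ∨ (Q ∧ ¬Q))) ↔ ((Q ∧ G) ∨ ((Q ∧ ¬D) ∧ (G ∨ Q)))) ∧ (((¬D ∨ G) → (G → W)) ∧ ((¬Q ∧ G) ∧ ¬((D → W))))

Case G = True: the formula simplifies to (Q ∨ (Q ∧ ¬D)) ∧ (W ∧ (¬Q ∧ ¬((D → W)))).
  W = True: the conjunct ¬((D → W)) becomes ¬((D → True)) = False.
  W = False: the conjunct W is False.
Case G = False: the conjunct G is False.
Both cases fail — unsatisfiable.

Unsatisfiable — no assignment works.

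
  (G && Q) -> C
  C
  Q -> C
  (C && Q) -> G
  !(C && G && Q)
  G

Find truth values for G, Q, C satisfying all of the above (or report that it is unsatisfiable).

G: True, Q: False, C: True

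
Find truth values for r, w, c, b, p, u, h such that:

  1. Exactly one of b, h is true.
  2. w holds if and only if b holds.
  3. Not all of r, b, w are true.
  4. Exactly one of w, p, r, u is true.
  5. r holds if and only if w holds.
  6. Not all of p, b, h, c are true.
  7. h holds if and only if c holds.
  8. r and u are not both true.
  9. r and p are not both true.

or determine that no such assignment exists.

r = False; w = False; c = True; b = False; p = False; u = True; h = True

  (1) {b, h}: 1 true — exactly one ✓
  (2) w=F, b=F — same ✓
  (3) {r, b, w}: 0/3 true — not all ✓
  (4) {w, p, r, u}: 1 true — exactly one ✓
  (5) r=F, w=F — same ✓
  (6) {p, b, h, c}: 2/4 true — not all ✓
  (7) h=T, c=T — same ✓
  (8) r=F, u=T — not both ✓
  (9) r=F, p=F — not both ✓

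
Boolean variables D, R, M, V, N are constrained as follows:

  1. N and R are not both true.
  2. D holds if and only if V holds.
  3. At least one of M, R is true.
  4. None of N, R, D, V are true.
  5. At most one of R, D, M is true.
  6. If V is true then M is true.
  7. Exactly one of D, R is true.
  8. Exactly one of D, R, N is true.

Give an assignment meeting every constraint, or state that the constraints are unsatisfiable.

Case R = True:
  Constraint (4) is violated (R=T) — contradiction.
Case R = False:
  (3) with R=F forces M = True.
  (4) forces N = False.
  (4) forces D = False.
  Constraint (7) is violated (D=F, R=F) — contradiction.
Both cases fail — unsatisfiable.

Unsatisfiable — no assignment works.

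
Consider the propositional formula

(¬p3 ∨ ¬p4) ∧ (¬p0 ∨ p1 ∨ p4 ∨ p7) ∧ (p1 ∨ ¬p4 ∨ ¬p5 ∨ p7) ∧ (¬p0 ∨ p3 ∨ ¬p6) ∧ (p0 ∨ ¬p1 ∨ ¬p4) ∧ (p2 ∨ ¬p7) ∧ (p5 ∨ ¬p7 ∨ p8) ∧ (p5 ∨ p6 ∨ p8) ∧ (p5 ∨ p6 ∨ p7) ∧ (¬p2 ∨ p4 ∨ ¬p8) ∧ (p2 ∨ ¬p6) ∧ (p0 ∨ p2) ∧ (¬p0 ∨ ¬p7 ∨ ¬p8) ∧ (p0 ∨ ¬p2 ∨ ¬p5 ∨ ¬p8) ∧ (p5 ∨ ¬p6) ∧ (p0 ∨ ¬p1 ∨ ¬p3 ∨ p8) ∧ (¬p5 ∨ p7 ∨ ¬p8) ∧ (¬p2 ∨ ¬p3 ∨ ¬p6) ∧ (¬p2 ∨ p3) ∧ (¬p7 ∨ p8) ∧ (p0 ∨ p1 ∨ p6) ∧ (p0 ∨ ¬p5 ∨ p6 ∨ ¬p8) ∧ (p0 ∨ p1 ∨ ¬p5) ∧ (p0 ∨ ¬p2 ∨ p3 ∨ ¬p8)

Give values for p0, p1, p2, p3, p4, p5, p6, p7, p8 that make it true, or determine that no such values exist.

p0 = True, p1 = True, p2 = True, p3 = True, p4 = False, p5 = True, p6 = False, p7 = False, p8 = False

Set p0 = True.
Set p1 = True.
Set p2 = True.
  then (¬p2 ∨ p3) forces p3 = True.
  then (¬p3 ∨ ¬p4) forces p4 = False.
  then (¬p2 ∨ p4 ∨ ¬p8) forces p8 = False.
  then (¬p2 ∨ ¬p3 ∨ ¬p6) forces p6 = False.
  then (¬p7 ∨ p8) forces p7 = False.
  then (p5 ∨ p6 ∨ p8) forces p5 = True.
All clauses satisfied.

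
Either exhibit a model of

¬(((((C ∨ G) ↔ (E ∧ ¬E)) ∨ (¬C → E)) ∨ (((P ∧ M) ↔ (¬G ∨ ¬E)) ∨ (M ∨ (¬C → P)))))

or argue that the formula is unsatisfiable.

G = True, E = False, P = False, M = False, C = False

  ¬(((((C ∨ G) ↔ (E ∧ ¬E)) ∨ (¬C → E)) ∨ (((P ∧ M) ↔ (¬G ∨ ¬E)) ∨ (M ∨ (¬C → P))))) = True
    (((C ∨ G) ↔ (E ∧ ¬E)) ∨ (¬C → E)) ∨ (((P ∧ M) ↔ (¬G ∨ ¬E)) ∨ (M ∨ (¬C → P))) = False
      ((C ∨ G) ↔ (E ∧ ¬E)) ∨ (¬C → E) = False
        (C ∨ G) ↔ (E ∧ ¬E) = False
          C ∨ G = True
          E ∧ ¬E = False
            ¬E = True
        ¬C → E = False
          ¬C = True
      ((P ∧ M) ↔ (¬G ∨ ¬E)) ∨ (M ∨ (¬C → P)) = False
        (P ∧ M) ↔ (¬G ∨ ¬E) = False
          P ∧ M = False
          ¬G ∨ ¬E = True
            ¬G = False
            ¬E = True
        M ∨ (¬C → P) = False
          ¬C → P = False
            ¬C = True
The formula evaluates to True.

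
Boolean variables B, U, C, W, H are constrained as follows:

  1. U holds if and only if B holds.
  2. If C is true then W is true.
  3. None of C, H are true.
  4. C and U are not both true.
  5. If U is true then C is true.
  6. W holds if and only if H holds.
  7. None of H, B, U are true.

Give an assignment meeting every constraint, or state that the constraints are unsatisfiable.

B = False; U = False; C = False; W = False; H = False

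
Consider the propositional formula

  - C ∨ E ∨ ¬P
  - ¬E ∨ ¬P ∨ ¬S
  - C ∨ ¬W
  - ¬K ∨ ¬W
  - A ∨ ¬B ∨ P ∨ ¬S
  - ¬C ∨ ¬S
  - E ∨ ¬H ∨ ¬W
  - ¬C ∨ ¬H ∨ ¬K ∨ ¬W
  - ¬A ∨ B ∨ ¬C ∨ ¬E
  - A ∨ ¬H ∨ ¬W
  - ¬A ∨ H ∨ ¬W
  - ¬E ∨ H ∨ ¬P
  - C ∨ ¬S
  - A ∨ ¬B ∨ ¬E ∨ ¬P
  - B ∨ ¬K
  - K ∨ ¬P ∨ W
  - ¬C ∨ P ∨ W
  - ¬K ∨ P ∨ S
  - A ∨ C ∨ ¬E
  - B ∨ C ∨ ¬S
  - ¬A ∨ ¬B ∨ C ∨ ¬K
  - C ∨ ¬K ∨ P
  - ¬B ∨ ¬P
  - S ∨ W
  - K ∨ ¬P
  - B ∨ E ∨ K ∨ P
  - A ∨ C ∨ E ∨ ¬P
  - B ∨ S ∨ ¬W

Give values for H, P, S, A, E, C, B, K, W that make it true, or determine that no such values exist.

Set H = False.
Set P = False.
Try S = True:
  (¬C ∨ ¬S) forces C = False.
  clause (C ∨ ¬S) is falsified — backtrack.
So S = False.
  then (¬K ∨ P ∨ S) forces K = False.
  then (S ∨ W) forces W = True.
  then (B ∨ S ∨ ¬W) forces B = True.
  then (C ∨ ¬W) forces C = True.
  then (¬A ∨ H ∨ ¬W) forces A = False.
Set E = False.
All clauses satisfied.

H = False, P = False, S = False, A = False, E = False, C = True, B = True, K = False, W = True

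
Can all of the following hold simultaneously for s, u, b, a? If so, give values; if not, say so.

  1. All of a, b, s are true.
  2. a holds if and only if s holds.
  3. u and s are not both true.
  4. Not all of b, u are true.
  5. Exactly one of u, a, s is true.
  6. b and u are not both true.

Case s = True:
  (1) forces a = True.
  Constraint (5) is violated (a=T, s=T) — contradiction.
Case s = False:
  Constraint (1) is violated (s=F) — contradiction.
Both cases fail — unsatisfiable.

No satisfying assignment exists.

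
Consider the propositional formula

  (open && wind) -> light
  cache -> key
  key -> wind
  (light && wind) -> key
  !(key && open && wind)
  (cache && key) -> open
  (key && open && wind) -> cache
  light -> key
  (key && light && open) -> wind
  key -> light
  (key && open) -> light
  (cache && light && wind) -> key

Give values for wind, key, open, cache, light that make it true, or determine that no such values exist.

Set wind = True.
Set key = False.
  then (key || !light) forces light = False.
  then (light || !open || !wind) forces open = False.
  then (!cache || key) forces cache = False.
All clauses satisfied.

wind: True, key: False, open: False, cache: False, light: False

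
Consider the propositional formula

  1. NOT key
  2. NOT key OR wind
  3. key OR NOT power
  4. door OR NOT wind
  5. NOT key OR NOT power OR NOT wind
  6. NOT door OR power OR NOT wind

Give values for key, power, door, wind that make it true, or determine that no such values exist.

key = False, power = False, door = True, wind = False

Unit clause (NOT key) forces key = False.
In (key OR NOT power) only NOT power is left, so power = False.
Set door = True.
  then (NOT door OR power OR NOT wind) forces wind = False.
All clauses satisfied.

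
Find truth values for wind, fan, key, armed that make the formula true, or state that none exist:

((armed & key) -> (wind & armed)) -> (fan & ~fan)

wind=F; fan=T; key=T; armed=T

  ((armed & key) -> (wind & armed)) -> (fan & ~fan) = True
    (armed & key) -> (wind & armed) = False
      armed & key = True
      wind & armed = False
    fan & ~fan = False
      ~fan = False
The formula evaluates to True.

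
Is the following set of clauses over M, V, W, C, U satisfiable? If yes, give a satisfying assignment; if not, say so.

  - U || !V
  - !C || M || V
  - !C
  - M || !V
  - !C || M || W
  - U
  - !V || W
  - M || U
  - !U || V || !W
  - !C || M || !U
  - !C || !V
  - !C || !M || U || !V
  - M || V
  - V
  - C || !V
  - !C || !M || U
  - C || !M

Case V = True:
  (U || !V) forces U = True.
  (!C) forces C = False.
  Clause (C || !V) is falsified — contradiction.
Case V = False:
  Clause (V) is falsified — contradiction.
Both cases fail, so the formula is unsatisfiable.

Unsatisfiable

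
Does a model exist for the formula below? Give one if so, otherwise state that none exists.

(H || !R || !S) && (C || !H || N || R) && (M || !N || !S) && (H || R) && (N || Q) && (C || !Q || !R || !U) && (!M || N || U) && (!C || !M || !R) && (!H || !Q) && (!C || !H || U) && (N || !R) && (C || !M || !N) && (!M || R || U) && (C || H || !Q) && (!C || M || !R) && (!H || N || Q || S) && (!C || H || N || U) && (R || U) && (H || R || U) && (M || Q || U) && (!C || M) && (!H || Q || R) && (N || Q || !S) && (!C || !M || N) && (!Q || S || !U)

H = True, C = False, S = False, Q = False, M = False, U = True, R = True, N = True

Set H = True.
  then (!H || !Q) forces Q = False.
  then (!H || Q || R) forces R = True.
  then (N || Q) forces N = True.
Try C = True:
  (!C || !M || !R) forces M = False.
  clause (!C || M || !R) is falsified — backtrack.
So C = False.
  then (C || !M || !N) forces M = False.
  then (M || Q || U) forces U = True.
  then (M || !N || !S) forces S = False.
All clauses satisfied.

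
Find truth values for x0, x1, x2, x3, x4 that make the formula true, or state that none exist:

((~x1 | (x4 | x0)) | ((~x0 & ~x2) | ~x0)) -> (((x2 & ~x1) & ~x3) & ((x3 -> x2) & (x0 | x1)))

x0 = True, x1 = False, x2 = True, x3 = False, x4 = False

  ((~x1 | (x4 | x0)) | ((~x0 & ~x2) | ~x0)) -> (((x2 & ~x1) & ~x3) & ((x3 -> x2) & (x0 | x1))) = True
    (~x1 | (x4 | x0)) | ((~x0 & ~x2) | ~x0) = True
      ~x1 | (x4 | x0) = True
        ~x1 = True
        x4 | x0 = True
      (~x0 & ~x2) | ~x0 = False
        ~x0 & ~x2 = False
          ~x0 = False
          ~x2 = False
        ~x0 = False
    ((x2 & ~x1) & ~x3) & ((x3 -> x2) & (x0 | x1)) = True
      (x2 & ~x1) & ~x3 = True
        x2 & ~x1 = True
          ~x1 = True
        ~x3 = True
      (x3 -> x2) & (x0 | x1) = True
        x3 -> x2 = True
        x0 | x1 = True
The formula evaluates to True.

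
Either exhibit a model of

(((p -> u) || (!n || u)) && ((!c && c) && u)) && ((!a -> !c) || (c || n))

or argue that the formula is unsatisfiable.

UNSATISFIABLE

Case c = True: the conjunct !c is False.
Case c = False: the conjunct c is False.
Both cases fail — unsatisfiable.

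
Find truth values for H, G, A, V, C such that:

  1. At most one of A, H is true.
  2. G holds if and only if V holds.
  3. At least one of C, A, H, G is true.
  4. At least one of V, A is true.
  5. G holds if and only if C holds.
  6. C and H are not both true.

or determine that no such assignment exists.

H=F, G=T, A=F, V=T, C=T

  (1) {A, H}: 0 true — at most one ✓
  (2) G=T, V=T — same ✓
  (3) {C, A, H, G}: 2 true — at least one ✓
  (4) {V, A}: 1 true — at least one ✓
  (5) G=T, C=T — same ✓
  (6) C=T, H=F — not both ✓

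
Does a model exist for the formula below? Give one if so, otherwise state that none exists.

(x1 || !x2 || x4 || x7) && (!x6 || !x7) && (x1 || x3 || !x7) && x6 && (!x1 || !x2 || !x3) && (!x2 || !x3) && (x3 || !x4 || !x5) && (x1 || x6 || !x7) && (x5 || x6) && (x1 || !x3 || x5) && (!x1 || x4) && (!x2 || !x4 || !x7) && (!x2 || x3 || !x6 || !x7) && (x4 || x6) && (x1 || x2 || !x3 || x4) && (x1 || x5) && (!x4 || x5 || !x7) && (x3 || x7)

Unit clause (x6) forces x6 = True.
In (!x6 || !x7) only !x7 is left, so x7 = False.
In (x3 || x7) only x3 is left, so x3 = True.
In (!x2 || !x3) only !x2 is left, so x2 = False.
Set x1 = False.
  then (x1 || !x3 || x5) forces x5 = True.
  then (x1 || x2 || !x3 || x4) forces x4 = True.
All clauses satisfied.

x1 = False, x2 = False, x3 = True, x4 = True, x5 = True, x6 = True, x7 = False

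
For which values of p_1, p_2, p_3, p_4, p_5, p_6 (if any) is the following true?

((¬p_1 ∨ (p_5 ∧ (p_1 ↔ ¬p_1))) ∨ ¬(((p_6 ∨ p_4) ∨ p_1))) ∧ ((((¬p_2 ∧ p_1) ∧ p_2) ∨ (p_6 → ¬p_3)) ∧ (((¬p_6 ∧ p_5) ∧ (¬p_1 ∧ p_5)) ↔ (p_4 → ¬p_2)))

p_1 = False, p_2 = False, p_3 = True, p_4 = True, p_5 = True, p_6 = False

  (¬p_1 ∨ (p_5 ∧ (p_1 ↔ ¬p_1))) ∨ ¬(((p_6 ∨ p_4) ∨ p_1)) = True
    ¬p_1 ∨ (p_5 ∧ (p_1 ↔ ¬p_1)) = True
      ¬p_1 = True
      p_5 ∧ (p_1 ↔ ¬p_1) = False
        p_1 ↔ ¬p_1 = False
          ¬p_1 = True
    ¬(((p_6 ∨ p_4) ∨ p_1)) = False
      (p_6 ∨ p_4) ∨ p_1 = True
        p_6 ∨ p_4 = True
  (((¬p_2 ∧ p_1) ∧ p_2) ∨ (p_6 → ¬p_3)) ∧ (((¬p_6 ∧ p_5) ∧ (¬p_1 ∧ p_5)) ↔ (p_4 → ¬p_2)) = True
    ((¬p_2 ∧ p_1) ∧ p_2) ∨ (p_6 → ¬p_3) = True
      (¬p_2 ∧ p_1) ∧ p_2 = False
        ¬p_2 ∧ p_1 = False
          ¬p_2 = True
      p_6 → ¬p_3 = True
        ¬p_3 = False
    ((¬p_6 ∧ p_5) ∧ (¬p_1 ∧ p_5)) ↔ (p_4 → ¬p_2) = True
      (¬p_6 ∧ p_5) ∧ (¬p_1 ∧ p_5) = True
        ¬p_6 ∧ p_5 = True
          ¬p_6 = True
        ¬p_1 ∧ p_5 = True
          ¬p_1 = True
      p_4 → ¬p_2 = True
        ¬p_2 = True
Both conjuncts True, so the formula holds.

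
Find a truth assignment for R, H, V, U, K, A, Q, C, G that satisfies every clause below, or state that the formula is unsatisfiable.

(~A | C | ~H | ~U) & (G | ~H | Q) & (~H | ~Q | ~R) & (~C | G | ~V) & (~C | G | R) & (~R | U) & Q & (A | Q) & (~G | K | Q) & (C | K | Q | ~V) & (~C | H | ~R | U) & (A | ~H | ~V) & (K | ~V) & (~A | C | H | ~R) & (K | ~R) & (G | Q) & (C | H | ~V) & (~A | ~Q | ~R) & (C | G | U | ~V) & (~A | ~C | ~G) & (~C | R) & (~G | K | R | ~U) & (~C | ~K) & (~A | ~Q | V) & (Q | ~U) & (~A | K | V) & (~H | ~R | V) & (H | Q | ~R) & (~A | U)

R=F, H=T, V=F, U=F, K=T, A=F, Q=T, C=F, G=T

Unit clause (Q) forces Q = True.
Set R = False.
  then (~C | R) forces C = False.
Set H = True.
Try V = True:
  (A | ~H | ~V) forces A = True.
  (~A | C | ~H | ~U) forces U = False.
  clause (~A | U) is falsified — backtrack.
So V = False.
  then (~A | ~Q | V) forces A = False.
Set U = False.
Set K = True.
Set G = True.
All clauses satisfied.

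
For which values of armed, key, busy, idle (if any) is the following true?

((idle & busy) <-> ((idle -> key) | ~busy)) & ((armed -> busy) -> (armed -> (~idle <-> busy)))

armed: False, key: True, busy: True, idle: True

  (idle & busy) <-> ((idle -> key) | ~busy) = True
    idle & busy = True
    (idle -> key) | ~busy = True
      idle -> key = True
      ~busy = False
  (armed -> busy) -> (armed -> (~idle <-> busy)) = True
    armed -> busy = True
    armed -> (~idle <-> busy) = True
      ~idle <-> busy = False
        ~idle = False
Both conjuncts True, so the formula holds.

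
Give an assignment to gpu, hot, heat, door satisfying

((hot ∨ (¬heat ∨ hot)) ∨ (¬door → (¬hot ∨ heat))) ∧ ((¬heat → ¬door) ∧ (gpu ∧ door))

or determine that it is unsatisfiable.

gpu=T, hot=F, heat=T, door=T

  (hot ∨ (¬heat ∨ hot)) ∨ (¬door → (¬hot ∨ heat)) = True
    hot ∨ (¬heat ∨ hot) = False
      ¬heat ∨ hot = False
        ¬heat = False
    ¬door → (¬hot ∨ heat) = True
      ¬door = False
      ¬hot ∨ heat = True
        ¬hot = True
  (¬heat → ¬door) ∧ (gpu ∧ door) = True
    ¬heat → ¬door = True
      ¬heat = False
      ¬door = False
    gpu ∧ door = True
Both conjuncts True, so the formula holds.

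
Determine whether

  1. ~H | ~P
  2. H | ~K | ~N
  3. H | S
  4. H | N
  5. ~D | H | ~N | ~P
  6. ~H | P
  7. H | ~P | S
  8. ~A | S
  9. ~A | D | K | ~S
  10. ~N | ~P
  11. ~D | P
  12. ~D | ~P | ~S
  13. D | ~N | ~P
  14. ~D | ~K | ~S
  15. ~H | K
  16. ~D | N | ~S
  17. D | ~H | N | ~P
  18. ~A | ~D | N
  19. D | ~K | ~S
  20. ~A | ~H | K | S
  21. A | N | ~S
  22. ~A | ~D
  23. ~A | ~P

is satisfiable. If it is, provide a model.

S: True, P: False, H: False, A: False, K: False, N: True, D: False

Try S = False:
  (H | S) forces H = True.
  (~H | ~P) forces P = False.
  clause (~H | P) is falsified — backtrack.
So S = True.
Set P = False.
  then (~H | P) forces H = False.
  then (~D | P) forces D = False.
  then (D | ~K | ~S) forces K = False.
  then (H | N) forces N = True.
  then (~A | D | K | ~S) forces A = False.
All clauses satisfied.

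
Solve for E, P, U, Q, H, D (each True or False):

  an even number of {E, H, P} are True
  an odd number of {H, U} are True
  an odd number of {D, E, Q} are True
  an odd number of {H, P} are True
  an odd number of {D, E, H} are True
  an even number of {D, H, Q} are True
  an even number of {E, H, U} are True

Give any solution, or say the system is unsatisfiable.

E=T, P=T, U=T, Q=F, H=F, D=F

{E, H, P}: 2 true → even ✓
{H, U}: 1 true → odd ✓
{D, E, Q}: 1 true → odd ✓
{H, P}: 1 true → odd ✓
{D, E, H}: 1 true → odd ✓
{D, H, Q}: 0 true → even ✓
{E, H, U}: 2 true → even ✓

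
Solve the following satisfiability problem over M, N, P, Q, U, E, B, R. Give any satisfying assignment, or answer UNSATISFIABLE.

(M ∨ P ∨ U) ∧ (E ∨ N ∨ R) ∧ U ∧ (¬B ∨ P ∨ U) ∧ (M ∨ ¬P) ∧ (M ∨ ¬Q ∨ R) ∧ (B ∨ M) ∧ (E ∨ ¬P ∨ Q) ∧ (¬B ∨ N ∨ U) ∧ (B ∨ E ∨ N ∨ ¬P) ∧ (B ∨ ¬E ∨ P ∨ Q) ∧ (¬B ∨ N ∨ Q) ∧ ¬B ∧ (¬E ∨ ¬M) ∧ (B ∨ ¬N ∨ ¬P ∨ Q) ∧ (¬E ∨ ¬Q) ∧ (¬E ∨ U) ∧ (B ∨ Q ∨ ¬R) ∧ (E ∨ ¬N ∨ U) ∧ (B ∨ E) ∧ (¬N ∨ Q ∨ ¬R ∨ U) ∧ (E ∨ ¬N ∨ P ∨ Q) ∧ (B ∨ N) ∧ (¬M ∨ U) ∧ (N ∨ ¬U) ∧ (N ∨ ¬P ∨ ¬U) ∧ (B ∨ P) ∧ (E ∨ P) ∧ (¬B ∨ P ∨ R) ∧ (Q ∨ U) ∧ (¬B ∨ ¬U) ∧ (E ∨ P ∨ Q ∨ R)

No satisfying assignment exists.

Case U = True:
  (¬B) forces B = False.
  (B ∨ M) forces M = True.
  (¬E ∨ ¬M) forces E = False.
  Clause (B ∨ E) is falsified — contradiction.
Case U = False:
  Clause (U) is falsified — contradiction.
Both cases fail, so the formula is unsatisfiable.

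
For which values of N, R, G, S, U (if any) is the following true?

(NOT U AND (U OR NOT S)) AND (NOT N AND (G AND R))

N = False; R = True; G = True; S = False; U = False

  NOT U AND (U OR NOT S) = True
    NOT U = True
    U OR NOT S = True
      NOT S = True
  NOT N AND (G AND R) = True
    NOT N = True
    G AND R = True
Both conjuncts True, so the formula holds.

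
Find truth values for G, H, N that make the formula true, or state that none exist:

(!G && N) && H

G: False; H: True; N: True

  !G && N = True
    !G = True
Both conjuncts True, so the formula holds.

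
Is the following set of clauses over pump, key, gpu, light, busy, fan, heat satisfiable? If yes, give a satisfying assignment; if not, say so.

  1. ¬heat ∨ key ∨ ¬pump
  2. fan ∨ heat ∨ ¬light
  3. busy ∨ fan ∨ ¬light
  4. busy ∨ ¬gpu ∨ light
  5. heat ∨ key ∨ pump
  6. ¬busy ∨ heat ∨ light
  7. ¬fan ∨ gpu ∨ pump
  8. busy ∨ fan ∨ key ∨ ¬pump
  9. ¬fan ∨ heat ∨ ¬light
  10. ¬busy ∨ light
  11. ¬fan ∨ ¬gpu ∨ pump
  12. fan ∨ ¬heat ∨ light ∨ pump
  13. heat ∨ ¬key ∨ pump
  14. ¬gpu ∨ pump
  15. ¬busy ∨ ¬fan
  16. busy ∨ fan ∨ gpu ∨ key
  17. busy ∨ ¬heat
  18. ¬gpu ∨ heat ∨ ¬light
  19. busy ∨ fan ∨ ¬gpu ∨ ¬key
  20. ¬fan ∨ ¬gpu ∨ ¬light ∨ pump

Set pump = True.
Set key = True.
Set gpu = False.
Set light = True.
Set busy = True.
  then (¬busy ∨ ¬fan) forces fan = False.
  then (fan ∨ heat ∨ ¬light) forces heat = True.
All clauses satisfied.

pump = True; key = True; gpu = False; light = True; busy = True; fan = False; heat = True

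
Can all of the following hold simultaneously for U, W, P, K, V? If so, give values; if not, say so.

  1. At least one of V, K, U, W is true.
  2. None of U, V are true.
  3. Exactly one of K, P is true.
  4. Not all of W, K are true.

U: False; W: True; P: True; K: False; V: False

  (1) {V, K, U, W}: 1 true — at least one ✓
  (2) {U, V}: 0 true — none ✓
  (3) {K, P}: 1 true — exactly one ✓
  (4) {W, K}: 1/2 true — not all ✓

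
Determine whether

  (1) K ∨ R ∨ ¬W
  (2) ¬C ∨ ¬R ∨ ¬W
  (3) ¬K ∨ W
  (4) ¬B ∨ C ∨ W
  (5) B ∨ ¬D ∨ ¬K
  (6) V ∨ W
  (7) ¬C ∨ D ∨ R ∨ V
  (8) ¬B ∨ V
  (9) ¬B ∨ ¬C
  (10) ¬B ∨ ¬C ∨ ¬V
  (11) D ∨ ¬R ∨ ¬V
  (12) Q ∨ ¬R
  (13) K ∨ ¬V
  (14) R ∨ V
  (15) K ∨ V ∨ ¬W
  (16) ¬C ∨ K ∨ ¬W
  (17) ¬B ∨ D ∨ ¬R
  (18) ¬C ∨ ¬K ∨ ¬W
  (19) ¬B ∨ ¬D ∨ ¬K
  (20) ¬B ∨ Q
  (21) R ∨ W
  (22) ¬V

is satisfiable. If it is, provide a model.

Unit clause (¬V) forces V = False.
In (V ∨ W) only W is left, so W = True.
In (¬B ∨ V) only ¬B is left, so B = False.
In (R ∨ V) only R is left, so R = True.
In (K ∨ V ∨ ¬W) only K is left, so K = True.
In (¬C ∨ ¬K ∨ ¬W) only ¬C is left, so C = False.
In (B ∨ ¬D ∨ ¬K) only ¬D is left, so D = False.
In (Q ∨ ¬R) only Q is left, so Q = True.
All clauses satisfied.

W = True, B = False, C = False, Q = True, V = False, D = False, R = True, K = True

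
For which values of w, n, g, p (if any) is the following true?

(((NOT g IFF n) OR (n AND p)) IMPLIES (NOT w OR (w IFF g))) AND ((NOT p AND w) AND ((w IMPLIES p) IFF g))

w=T; n=F; g=F; p=F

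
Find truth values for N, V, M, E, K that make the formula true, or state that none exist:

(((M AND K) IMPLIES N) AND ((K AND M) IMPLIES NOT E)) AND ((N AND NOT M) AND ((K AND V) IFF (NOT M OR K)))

N: True, V: True, M: False, E: True, K: True

  ((M AND K) IMPLIES N) AND ((K AND M) IMPLIES NOT E) = True
    (M AND K) IMPLIES N = True
      M AND K = False
    (K AND M) IMPLIES NOT E = True
      K AND M = False
      NOT E = False
  (N AND NOT M) AND ((K AND V) IFF (NOT M OR K)) = True
    N AND NOT M = True
      NOT M = True
    (K AND V) IFF (NOT M OR K) = True
      K AND V = True
      NOT M OR K = True
        NOT M = True
Both conjuncts True, so the formula holds.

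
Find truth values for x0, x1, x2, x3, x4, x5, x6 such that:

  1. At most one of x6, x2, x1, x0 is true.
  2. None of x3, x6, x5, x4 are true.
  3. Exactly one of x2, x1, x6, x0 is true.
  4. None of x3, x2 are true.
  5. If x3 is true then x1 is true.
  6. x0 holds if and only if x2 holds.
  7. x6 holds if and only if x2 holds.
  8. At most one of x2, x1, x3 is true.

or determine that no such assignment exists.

x0 = False, x1 = True, x2 = False, x3 = False, x4 = False, x5 = False, x6 = False

  (1) {x6, x2, x1, x0}: 1 true — at most one ✓
  (2) {x3, x6, x5, x4}: 0 true — none ✓
  (3) {x2, x1, x6, x0}: 1 true — exactly one ✓
  (4) {x3, x2}: 0 true — none ✓
  (5) x3=F ⇒ x1: vacuous ✓
  (6) x0=F, x2=F — same ✓
  (7) x6=F, x2=F — same ✓
  (8) {x2, x1, x3}: 1 true — at most one ✓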